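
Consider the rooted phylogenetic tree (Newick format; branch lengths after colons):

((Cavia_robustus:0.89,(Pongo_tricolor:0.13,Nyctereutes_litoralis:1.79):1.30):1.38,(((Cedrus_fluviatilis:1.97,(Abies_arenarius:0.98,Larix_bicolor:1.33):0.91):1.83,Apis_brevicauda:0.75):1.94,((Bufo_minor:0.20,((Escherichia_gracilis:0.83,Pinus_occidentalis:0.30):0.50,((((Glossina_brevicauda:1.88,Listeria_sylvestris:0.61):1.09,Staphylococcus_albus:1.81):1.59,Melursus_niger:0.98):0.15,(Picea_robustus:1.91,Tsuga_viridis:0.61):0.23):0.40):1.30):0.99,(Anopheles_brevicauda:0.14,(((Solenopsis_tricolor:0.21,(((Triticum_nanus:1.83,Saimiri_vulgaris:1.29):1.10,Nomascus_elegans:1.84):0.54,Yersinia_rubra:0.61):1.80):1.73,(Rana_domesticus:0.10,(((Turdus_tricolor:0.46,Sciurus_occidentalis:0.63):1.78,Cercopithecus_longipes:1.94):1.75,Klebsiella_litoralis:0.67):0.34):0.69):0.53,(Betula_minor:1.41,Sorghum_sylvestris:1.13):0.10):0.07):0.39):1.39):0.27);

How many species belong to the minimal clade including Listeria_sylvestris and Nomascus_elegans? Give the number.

The MRCA of Listeria_sylvestris and Nomascus_elegans is the node subtending ((Bufo_minor,((Escherichia_gracilis,Pinus_occidentalis),((((Glossina_brevicauda,Listeria_sylvestris),Staphylococcus_albus),Melursus_niger),(Picea_robustus,Tsuga_viridis)))),(Anopheles_brevicauda,(((Solenopsis_tricolor,(((Triticum_nanus,Saimiri_vulgaris),Nomascus_elegans),Yersinia_rubra)),(Rana_domesticus,(((Turdus_tricolor,Sciurus_occidentalis),Cercopithecus_longipes),Klebsiella_litoralis))),(Betula_minor,Sorghum_sylvestris)))).
That clade contains 22 terminal taxa: Anopheles_brevicauda, Betula_minor, Bufo_minor, Cercopithecus_longipes, Escherichia_gracilis, Glossina_brevicauda, Klebsiella_litoralis, Listeria_sylvestris, Melursus_niger, Nomascus_elegans, Picea_robustus, Pinus_occidentalis, Rana_domesticus, Saimiri_vulgaris, Sciurus_occidentalis, Solenopsis_tricolor, Sorghum_sylvestris, Staphylococcus_albus, Triticum_nanus, Tsuga_viridis, Turdus_tricolor, Yersinia_rubra.

22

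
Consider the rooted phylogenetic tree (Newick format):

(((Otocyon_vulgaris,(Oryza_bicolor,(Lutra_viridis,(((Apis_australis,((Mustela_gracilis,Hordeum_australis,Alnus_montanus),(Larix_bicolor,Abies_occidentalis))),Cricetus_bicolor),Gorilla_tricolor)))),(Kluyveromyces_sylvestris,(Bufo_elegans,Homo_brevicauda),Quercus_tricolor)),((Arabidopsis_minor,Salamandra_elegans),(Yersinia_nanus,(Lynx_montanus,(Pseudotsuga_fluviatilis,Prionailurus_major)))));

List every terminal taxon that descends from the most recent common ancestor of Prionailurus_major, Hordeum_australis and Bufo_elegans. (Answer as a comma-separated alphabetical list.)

Tracing Prionailurus_major: it sits inside (Pseudotsuga_fluviatilis,Prionailurus_major).
Tracing Hordeum_australis: it sits inside (Mustela_gracilis,Hordeum_australis,Alnus_montanus).
Tracing Bufo_elegans: it sits inside (Bufo_elegans,Homo_brevicauda).
The smallest clade enclosing all 3 is the whole tree (their MRCA is the root), so the answer is all 21 tips in alphabetical order.

Abies_occidentalis, Alnus_montanus, Apis_australis, Arabidopsis_minor, Bufo_elegans, Cricetus_bicolor, Gorilla_tricolor, Homo_brevicauda, Hordeum_australis, Kluyveromyces_sylvestris, Larix_bicolor, Lutra_viridis, Lynx_montanus, Mustela_gracilis, Oryza_bicolor, Otocyon_vulgaris, Prionailurus_major, Pseudotsuga_fluviatilis, Quercus_tricolor, Salamandra_elegans, Yersinia_nanus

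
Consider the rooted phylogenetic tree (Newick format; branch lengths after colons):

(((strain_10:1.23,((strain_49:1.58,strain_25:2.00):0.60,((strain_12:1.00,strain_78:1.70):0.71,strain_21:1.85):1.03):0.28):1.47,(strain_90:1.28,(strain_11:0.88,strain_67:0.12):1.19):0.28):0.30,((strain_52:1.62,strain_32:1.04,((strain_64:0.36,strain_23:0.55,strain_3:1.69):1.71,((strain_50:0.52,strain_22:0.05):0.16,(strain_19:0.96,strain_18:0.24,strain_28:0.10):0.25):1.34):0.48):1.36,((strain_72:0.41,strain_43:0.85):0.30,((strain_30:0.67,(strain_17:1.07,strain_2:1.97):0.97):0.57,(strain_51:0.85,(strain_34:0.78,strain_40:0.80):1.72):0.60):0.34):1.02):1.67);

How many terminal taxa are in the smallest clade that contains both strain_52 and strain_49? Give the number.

27

The MRCA of strain_52 and strain_49 is the root, so the clade is the entire tree.
That clade contains 27 terminal taxa: strain_10, strain_11, strain_12, strain_17, strain_18, strain_19, strain_2, strain_21, strain_22, strain_23, strain_25, strain_28, strain_3, strain_30, strain_32, strain_34, strain_40, strain_43, strain_49, strain_50, strain_51, strain_52, strain_64, strain_67, strain_72, strain_78, strain_90.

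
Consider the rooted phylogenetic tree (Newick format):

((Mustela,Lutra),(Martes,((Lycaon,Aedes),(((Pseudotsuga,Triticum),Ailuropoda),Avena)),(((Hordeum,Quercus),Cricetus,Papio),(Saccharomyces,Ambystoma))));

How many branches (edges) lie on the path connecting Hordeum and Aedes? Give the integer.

7

The MRCA of Hordeum and Aedes is the node subtending (Martes,((Lycaon,Aedes),(((Pseudotsuga,Triticum),Ailuropoda),Avena)),(((Hordeum,Quercus),Cricetus,Papio),(Saccharomyces,Ambystoma))).
From Hordeum up to that node: 4 branches. From Aedes up to the same node: 3 branches. Total: 4 + 3 = 7.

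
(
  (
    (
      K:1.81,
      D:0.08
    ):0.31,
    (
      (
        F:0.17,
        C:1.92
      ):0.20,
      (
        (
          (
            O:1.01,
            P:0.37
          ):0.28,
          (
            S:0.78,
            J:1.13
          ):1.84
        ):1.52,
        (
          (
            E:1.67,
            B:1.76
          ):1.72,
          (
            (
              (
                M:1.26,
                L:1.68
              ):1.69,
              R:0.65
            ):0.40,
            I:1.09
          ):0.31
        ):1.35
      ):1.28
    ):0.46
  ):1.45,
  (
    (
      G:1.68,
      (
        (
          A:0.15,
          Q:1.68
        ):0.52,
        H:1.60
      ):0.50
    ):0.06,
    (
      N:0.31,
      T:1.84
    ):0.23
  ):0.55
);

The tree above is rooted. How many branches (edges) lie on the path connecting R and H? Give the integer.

The MRCA of R and H is the root of the tree.
From R up to that node: 7 branches. From H up to the same node: 4 branches. Total: 7 + 4 = 11.

11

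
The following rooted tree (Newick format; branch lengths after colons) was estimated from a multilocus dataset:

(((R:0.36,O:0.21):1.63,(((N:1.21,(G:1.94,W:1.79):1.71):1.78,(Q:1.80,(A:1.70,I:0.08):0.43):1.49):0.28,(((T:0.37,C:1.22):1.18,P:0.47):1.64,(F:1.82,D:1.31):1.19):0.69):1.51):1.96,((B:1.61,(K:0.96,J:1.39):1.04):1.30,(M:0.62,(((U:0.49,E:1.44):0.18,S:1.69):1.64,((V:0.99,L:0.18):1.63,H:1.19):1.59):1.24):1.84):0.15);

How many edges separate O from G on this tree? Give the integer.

7

The MRCA of O and G is the node subtending ((R,O),(((N,(G,W)),(Q,(A,I))),(((T,C),P),(F,D)))).
From O up to that node: 2 branches. From G up to the same node: 5 branches. Total: 2 + 5 = 7.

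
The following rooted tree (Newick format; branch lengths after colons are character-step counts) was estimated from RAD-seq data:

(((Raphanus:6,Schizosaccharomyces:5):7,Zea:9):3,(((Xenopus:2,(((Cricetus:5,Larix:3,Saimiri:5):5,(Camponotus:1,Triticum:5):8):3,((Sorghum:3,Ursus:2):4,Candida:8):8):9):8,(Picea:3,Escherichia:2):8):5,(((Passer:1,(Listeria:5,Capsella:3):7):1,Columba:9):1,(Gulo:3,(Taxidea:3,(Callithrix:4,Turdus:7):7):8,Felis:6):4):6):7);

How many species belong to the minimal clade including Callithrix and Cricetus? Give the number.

20

The MRCA of Callithrix and Cricetus is the node subtending (((Xenopus,(((Cricetus,Larix,Saimiri),(Camponotus,Triticum)),((Sorghum,Ursus),Candida))),(Picea,Escherichia)),(((Passer,(Listeria,Capsella)),Columba),(Gulo,(Taxidea,(Callithrix,Turdus)),Felis))).
That clade contains 20 terminal taxa: Callithrix, Camponotus, Candida, Capsella, Columba, Cricetus, Escherichia, Felis, Gulo, Larix, Listeria, Passer, Picea, Saimiri, Sorghum, Taxidea, Triticum, Turdus, Ursus, Xenopus.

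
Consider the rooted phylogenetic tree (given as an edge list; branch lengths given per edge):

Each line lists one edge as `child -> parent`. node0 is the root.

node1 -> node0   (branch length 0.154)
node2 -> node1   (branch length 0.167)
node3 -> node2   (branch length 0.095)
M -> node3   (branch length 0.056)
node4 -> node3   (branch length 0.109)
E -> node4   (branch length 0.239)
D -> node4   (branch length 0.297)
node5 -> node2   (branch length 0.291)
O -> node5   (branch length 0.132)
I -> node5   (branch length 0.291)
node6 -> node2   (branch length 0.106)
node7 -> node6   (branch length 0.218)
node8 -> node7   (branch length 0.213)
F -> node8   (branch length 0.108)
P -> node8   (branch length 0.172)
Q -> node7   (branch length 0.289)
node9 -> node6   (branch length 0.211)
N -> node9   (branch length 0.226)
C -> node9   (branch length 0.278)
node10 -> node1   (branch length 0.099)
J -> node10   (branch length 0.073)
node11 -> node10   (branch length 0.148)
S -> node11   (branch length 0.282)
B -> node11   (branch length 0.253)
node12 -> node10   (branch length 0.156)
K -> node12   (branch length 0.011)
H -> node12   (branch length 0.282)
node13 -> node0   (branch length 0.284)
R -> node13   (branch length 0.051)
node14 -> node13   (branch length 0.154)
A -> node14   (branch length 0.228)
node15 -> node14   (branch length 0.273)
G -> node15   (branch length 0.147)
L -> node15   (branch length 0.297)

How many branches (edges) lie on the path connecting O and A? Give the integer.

7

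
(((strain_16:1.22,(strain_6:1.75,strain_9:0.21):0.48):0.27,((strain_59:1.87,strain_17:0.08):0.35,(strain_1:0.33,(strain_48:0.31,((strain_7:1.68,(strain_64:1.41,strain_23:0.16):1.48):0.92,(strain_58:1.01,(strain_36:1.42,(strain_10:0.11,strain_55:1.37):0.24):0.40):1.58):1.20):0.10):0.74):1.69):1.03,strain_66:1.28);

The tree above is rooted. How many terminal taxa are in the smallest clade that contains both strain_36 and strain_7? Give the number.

The MRCA of strain_36 and strain_7 is the node subtending ((strain_7,(strain_64,strain_23)),(strain_58,(strain_36,(strain_10,strain_55)))).
That clade contains 7 terminal taxa: strain_10, strain_23, strain_36, strain_55, strain_58, strain_64, strain_7.

7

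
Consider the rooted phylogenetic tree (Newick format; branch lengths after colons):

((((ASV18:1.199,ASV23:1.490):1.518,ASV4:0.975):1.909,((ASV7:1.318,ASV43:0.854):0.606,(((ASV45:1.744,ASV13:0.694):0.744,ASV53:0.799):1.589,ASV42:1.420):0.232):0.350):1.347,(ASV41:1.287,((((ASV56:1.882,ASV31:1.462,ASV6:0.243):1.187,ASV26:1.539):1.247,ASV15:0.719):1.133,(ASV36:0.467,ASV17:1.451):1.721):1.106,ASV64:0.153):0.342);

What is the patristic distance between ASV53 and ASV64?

4.812

The path runs ASV53 → … → MRCA → … → ASV64; the MRCA is the root of the tree.
Branch lengths along that path: 0.799 + 1.589 + 0.232 + 0.350 + 1.347 + 0.342 + 0.153 = 4.812.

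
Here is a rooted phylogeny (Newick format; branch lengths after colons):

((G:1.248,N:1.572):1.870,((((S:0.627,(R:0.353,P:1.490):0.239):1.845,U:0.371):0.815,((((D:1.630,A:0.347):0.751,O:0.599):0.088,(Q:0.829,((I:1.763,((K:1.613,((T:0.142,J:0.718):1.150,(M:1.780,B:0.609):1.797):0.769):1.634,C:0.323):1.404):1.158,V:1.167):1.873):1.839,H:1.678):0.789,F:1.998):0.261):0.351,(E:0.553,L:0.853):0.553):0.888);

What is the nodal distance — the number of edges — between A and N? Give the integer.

9

The MRCA of A and N is the root of the tree.
From A up to that node: 7 branches. From N up to the same node: 2 branches. Total: 7 + 2 = 9.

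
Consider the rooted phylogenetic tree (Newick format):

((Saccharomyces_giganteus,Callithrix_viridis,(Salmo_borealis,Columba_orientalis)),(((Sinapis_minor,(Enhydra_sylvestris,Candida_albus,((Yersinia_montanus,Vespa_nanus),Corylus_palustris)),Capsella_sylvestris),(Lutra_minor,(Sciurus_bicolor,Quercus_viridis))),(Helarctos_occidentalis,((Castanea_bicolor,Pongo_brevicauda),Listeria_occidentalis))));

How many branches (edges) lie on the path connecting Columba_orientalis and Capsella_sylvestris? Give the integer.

7

The MRCA of Columba_orientalis and Capsella_sylvestris is the root of the tree.
From Columba_orientalis up to that node: 3 branches. From Capsella_sylvestris up to the same node: 4 branches. Total: 3 + 4 = 7.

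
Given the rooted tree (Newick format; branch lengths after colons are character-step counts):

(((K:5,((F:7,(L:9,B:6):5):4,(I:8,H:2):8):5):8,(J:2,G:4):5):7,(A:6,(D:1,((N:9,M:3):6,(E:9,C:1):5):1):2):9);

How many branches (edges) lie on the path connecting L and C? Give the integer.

The MRCA of L and C is the root of the tree.
From L up to that node: 6 branches. From C up to the same node: 5 branches. Total: 6 + 5 = 11.

11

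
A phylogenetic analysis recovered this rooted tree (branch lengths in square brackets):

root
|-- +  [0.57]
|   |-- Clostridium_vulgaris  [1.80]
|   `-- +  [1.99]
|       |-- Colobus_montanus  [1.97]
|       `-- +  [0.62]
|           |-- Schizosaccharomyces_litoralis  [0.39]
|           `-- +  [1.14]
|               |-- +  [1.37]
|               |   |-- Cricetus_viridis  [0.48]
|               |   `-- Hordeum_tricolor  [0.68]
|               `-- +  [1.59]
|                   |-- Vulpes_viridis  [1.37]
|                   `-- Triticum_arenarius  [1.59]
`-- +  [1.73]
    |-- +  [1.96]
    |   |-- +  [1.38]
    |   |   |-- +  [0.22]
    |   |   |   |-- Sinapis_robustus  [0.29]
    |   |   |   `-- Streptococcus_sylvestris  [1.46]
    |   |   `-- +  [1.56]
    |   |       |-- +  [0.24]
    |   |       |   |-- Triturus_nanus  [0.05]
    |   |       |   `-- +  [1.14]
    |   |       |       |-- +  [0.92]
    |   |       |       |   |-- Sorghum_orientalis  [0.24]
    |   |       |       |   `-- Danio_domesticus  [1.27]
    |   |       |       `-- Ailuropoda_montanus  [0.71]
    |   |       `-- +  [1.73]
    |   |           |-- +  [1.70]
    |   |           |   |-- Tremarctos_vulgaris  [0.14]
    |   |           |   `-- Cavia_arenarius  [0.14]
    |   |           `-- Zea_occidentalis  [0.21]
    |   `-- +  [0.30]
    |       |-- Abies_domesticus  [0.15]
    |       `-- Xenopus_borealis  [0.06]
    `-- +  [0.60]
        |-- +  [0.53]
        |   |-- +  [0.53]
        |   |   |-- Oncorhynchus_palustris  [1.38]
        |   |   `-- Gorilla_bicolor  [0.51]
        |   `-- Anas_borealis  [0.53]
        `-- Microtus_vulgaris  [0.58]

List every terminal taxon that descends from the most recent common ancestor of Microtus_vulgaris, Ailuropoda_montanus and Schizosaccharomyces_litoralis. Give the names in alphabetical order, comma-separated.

Tracing Microtus_vulgaris: it sits inside (((Oncorhynchus_palustris,Gorilla_bicolor),Anas_borealis),Microtus_vulgaris).
Tracing Ailuropoda_montanus: it sits inside ((Sorghum_orientalis,Danio_domesticus),Ailuropoda_montanus).
Tracing Schizosaccharomyces_litoralis: it sits inside (Schizosaccharomyces_litoralis,((Cricetus_viridis,Hordeum_tricolor),(Vulpes_viridis,Triticum_arenarius))).
The smallest clade enclosing all 3 is the whole tree (their MRCA is the root), so the answer is all 22 tips in alphabetical order.

Abies_domesticus, Ailuropoda_montanus, Anas_borealis, Cavia_arenarius, Clostridium_vulgaris, Colobus_montanus, Cricetus_viridis, Danio_domesticus, Gorilla_bicolor, Hordeum_tricolor, Microtus_vulgaris, Oncorhynchus_palustris, Schizosaccharomyces_litoralis, Sinapis_robustus, Sorghum_orientalis, Streptococcus_sylvestris, Tremarctos_vulgaris, Triticum_arenarius, Triturus_nanus, Vulpes_viridis, Xenopus_borealis, Zea_occidentalis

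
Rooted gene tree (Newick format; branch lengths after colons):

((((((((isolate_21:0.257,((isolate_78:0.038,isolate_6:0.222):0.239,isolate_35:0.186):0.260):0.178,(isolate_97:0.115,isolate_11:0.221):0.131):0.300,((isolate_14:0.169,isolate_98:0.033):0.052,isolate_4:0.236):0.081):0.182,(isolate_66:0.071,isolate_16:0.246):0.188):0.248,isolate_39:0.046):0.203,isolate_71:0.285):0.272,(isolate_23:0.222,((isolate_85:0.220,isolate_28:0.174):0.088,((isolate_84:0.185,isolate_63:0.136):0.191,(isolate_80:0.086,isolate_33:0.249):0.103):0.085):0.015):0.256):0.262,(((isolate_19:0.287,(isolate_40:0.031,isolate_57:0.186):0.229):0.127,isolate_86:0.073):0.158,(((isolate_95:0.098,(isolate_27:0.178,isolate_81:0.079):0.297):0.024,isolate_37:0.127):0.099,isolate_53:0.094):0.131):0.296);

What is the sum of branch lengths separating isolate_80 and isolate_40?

1.648

The path runs isolate_80 → … → MRCA → … → isolate_40; the MRCA is the root of the tree.
Branch lengths along that path: 0.086 + 0.103 + 0.085 + 0.015 + 0.256 + 0.262 + 0.296 + 0.158 + 0.127 + 0.229 + 0.031 = 1.648.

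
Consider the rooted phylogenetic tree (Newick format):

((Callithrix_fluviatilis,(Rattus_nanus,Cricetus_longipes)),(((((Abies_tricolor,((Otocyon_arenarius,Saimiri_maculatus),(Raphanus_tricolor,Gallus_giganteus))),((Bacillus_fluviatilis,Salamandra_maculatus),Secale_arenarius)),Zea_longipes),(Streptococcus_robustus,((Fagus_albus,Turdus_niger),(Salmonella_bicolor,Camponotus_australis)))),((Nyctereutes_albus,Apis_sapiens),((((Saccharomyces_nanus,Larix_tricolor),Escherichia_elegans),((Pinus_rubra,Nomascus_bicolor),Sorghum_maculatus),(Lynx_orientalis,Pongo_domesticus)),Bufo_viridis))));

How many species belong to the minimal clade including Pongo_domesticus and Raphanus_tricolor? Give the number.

The MRCA of Pongo_domesticus and Raphanus_tricolor is the node subtending (((((Abies_tricolor,((Otocyon_arenarius,Saimiri_maculatus),(Raphanus_tricolor,Gallus_giganteus))),((Bacillus_fluviatilis,Salamandra_maculatus),Secale_arenarius)),Zea_longipes),(Streptococcus_robustus,((Fagus_albus,Turdus_niger),(Salmonella_bicolor,Camponotus_australis)))),((Nyctereutes_albus,Apis_sapiens),((((Saccharomyces_nanus,Larix_tricolor),Escherichia_elegans),((Pinus_rubra,Nomascus_bicolor),Sorghum_maculatus),(Lynx_orientalis,Pongo_domesticus)),Bufo_viridis))).
That clade contains 25 terminal taxa: Abies_tricolor, Apis_sapiens, Bacillus_fluviatilis, Bufo_viridis, Camponotus_australis, Escherichia_elegans, Fagus_albus, Gallus_giganteus, Larix_tricolor, Lynx_orientalis, Nomascus_bicolor, Nyctereutes_albus, Otocyon_arenarius, Pinus_rubra, Pongo_domesticus, Raphanus_tricolor, Saccharomyces_nanus, Saimiri_maculatus, Salamandra_maculatus, Salmonella_bicolor, Secale_arenarius, Sorghum_maculatus, Streptococcus_robustus, Turdus_niger, Zea_longipes.

25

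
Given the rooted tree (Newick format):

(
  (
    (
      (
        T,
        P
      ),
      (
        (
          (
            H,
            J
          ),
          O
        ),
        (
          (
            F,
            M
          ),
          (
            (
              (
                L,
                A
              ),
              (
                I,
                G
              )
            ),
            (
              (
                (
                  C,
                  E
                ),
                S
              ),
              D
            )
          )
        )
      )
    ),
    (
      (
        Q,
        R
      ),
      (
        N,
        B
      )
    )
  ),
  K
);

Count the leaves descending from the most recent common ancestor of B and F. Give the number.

19

The MRCA of B and F is the node subtending (((T,P),(((H,J),O),((F,M),(((L,A),(I,G)),(((C,E),S),D))))),((Q,R),(N,B))).
That clade contains 19 terminal taxa: A, B, C, D, E, F, G, H, I, J, L, M, N, O, P, Q, R, S, T.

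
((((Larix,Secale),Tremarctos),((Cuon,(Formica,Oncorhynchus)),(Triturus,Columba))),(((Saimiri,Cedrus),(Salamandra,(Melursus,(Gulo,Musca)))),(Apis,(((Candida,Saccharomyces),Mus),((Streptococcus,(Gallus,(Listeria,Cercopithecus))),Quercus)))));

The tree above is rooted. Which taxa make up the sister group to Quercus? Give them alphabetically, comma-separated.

Cercopithecus, Gallus, Listeria, Streptococcus

Quercus attaches to the tree at the node subtending ((Streptococcus,(Gallus,(Listeria,Cercopithecus))),Quercus).
The other lineage descending from that same node — the sister group — is (Streptococcus,(Gallus,(Listeria,Cercopithecus))); its 4 tips in alphabetical order are the answer.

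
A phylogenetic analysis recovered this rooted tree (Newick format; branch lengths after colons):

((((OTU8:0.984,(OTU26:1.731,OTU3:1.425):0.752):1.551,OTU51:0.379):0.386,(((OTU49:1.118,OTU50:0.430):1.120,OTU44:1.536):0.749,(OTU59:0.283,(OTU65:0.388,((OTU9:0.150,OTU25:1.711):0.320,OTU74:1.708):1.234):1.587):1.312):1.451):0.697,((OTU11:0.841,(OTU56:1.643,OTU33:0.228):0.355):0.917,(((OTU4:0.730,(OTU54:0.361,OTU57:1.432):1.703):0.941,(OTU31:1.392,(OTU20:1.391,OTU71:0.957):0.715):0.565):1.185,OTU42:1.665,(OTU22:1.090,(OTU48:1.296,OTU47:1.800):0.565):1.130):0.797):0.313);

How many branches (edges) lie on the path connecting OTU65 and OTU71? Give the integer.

The MRCA of OTU65 and OTU71 is the root of the tree.
From OTU65 up to that node: 5 branches. From OTU71 up to the same node: 6 branches. Total: 5 + 6 = 11.

11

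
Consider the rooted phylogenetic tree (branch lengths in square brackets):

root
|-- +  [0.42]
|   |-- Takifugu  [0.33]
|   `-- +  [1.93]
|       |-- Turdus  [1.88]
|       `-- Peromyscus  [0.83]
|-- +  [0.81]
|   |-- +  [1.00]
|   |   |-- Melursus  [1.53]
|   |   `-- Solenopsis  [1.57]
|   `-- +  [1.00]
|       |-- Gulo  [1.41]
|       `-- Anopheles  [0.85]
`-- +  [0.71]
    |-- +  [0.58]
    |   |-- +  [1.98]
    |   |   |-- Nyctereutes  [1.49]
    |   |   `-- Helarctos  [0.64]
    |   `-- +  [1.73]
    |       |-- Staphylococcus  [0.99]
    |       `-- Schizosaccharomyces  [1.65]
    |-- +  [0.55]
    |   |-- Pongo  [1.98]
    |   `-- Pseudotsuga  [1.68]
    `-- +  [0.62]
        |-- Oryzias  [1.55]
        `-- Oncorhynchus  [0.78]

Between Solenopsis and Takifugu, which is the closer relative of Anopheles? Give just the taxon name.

Solenopsis

The MRCA of Anopheles and Solenopsis subtends ((Melursus,Solenopsis),(Gulo,Anopheles)) (4 taxa).
The MRCA of Anopheles and Takifugu is the root, subtending the entire tree (15 taxa).
The first is nested inside the second, so Anopheles shares a more recent common ancestor with Solenopsis.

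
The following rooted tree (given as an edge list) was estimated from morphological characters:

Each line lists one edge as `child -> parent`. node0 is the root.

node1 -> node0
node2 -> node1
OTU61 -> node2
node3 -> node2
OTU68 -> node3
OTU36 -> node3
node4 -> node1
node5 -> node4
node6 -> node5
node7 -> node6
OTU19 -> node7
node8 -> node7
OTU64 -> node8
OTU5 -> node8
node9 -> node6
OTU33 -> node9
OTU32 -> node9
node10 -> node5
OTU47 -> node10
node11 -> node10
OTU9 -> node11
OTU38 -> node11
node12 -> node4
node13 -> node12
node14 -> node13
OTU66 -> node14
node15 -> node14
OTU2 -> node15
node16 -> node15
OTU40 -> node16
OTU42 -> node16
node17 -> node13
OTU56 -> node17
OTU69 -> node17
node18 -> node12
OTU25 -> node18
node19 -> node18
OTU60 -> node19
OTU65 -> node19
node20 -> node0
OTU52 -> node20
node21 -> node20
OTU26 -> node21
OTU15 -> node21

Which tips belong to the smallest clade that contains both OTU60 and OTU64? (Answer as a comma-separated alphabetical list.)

Tracing OTU60: it sits inside (OTU60,OTU65).
Tracing OTU64: it sits inside (OTU64,OTU5).
The smallest clade enclosing both is ((((OTU19,(OTU64,OTU5)),(OTU33,OTU32)),(OTU47,(OTU9,OTU38))),(((OTU66,(OTU2,(OTU40,OTU42))),(OTU56,OTU69)),(OTU25,(OTU60,OTU65)))); the answer is its 17 terminal taxa in alphabetical order.

OTU19, OTU2, OTU25, OTU32, OTU33, OTU38, OTU40, OTU42, OTU47, OTU5, OTU56, OTU60, OTU64, OTU65, OTU66, OTU69, OTU9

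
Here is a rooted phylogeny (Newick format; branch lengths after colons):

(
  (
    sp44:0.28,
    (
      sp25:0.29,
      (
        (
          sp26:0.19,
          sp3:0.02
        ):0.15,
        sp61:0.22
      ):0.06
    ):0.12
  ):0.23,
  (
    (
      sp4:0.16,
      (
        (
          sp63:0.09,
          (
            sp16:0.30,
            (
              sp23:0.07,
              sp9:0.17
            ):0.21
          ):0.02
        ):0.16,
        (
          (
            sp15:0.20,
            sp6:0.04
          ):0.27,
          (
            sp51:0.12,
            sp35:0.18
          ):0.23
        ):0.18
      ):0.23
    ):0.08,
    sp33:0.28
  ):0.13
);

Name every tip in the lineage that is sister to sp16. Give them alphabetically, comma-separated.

sp16 attaches to the tree at the node subtending (sp16,(sp23,sp9)).
The other lineage descending from that same node — the sister group — is (sp23,sp9); its 2 tips in alphabetical order are the answer.

sp23, sp9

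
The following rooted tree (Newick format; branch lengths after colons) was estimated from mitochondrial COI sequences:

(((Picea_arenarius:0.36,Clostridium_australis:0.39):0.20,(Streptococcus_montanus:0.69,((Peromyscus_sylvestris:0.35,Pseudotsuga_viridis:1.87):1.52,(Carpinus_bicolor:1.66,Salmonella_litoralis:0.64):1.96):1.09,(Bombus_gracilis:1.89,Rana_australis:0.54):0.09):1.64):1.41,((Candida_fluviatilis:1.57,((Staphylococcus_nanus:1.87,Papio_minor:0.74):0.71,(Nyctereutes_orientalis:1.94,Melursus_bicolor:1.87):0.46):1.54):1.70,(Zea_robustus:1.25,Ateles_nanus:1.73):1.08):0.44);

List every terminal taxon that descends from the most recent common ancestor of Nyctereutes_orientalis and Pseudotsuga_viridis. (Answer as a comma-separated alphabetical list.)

Ateles_nanus, Bombus_gracilis, Candida_fluviatilis, Carpinus_bicolor, Clostridium_australis, Melursus_bicolor, Nyctereutes_orientalis, Papio_minor, Peromyscus_sylvestris, Picea_arenarius, Pseudotsuga_viridis, Rana_australis, Salmonella_litoralis, Staphylococcus_nanus, Streptococcus_montanus, Zea_robustus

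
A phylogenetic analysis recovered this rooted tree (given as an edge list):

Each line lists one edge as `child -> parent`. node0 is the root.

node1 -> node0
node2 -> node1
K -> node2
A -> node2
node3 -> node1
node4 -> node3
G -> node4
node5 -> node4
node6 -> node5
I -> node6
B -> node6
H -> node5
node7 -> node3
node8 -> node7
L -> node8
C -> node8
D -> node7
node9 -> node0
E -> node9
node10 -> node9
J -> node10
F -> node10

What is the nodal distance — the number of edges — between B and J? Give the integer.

The MRCA of B and J is the root of the tree.
From B up to that node: 6 branches. From J up to the same node: 3 branches. Total: 6 + 3 = 9.

9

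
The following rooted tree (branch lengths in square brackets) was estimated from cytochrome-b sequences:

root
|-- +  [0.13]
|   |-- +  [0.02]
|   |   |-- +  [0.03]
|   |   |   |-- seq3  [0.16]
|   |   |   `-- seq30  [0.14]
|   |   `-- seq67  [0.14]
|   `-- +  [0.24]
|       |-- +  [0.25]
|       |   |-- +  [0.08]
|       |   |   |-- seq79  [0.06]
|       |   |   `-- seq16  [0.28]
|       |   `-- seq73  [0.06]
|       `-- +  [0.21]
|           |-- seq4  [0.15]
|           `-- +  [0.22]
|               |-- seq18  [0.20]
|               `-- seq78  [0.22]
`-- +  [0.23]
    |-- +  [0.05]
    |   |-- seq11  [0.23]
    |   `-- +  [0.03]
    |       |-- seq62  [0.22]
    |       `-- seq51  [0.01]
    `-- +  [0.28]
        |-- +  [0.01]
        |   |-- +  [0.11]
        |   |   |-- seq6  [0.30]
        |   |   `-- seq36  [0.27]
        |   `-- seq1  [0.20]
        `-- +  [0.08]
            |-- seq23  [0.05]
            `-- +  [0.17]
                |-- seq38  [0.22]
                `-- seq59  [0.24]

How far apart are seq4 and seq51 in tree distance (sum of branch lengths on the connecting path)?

The path runs seq4 → … → MRCA → … → seq51; the MRCA is the root of the tree.
Branch lengths along that path: 0.15 + 0.21 + 0.24 + 0.13 + 0.23 + 0.05 + 0.03 + 0.01 = 1.05.

1.05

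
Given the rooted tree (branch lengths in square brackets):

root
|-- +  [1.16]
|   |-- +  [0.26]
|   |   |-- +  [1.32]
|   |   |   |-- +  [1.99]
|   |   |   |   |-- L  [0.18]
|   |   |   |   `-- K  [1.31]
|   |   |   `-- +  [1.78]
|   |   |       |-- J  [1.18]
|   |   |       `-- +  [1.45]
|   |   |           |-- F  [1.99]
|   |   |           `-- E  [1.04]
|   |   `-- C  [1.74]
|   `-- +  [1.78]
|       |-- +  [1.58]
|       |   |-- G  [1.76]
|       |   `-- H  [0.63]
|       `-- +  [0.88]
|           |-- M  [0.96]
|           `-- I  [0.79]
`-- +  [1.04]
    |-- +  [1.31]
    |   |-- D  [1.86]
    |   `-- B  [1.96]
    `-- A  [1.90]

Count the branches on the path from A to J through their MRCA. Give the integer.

7

The MRCA of A and J is the root of the tree.
From A up to that node: 2 branches. From J up to the same node: 5 branches. Total: 2 + 5 = 7.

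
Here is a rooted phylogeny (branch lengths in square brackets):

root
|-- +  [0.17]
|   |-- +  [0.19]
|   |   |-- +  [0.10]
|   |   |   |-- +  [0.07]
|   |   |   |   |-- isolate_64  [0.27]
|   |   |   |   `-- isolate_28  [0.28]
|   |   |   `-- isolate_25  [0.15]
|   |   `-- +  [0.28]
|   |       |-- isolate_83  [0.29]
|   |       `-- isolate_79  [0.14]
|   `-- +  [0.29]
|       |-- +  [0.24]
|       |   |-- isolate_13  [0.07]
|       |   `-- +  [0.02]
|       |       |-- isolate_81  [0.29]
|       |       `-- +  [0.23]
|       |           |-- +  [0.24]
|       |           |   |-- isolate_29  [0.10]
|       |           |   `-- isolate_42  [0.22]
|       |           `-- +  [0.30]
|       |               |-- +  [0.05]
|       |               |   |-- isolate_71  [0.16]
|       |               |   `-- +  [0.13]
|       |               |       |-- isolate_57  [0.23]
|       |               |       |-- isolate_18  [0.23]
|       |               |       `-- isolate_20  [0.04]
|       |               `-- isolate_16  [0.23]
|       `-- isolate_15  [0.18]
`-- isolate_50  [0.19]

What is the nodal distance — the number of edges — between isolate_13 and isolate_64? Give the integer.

7

The MRCA of isolate_13 and isolate_64 is the node subtending ((((isolate_64,isolate_28),isolate_25),(isolate_83,isolate_79)),((isolate_13,(isolate_81,((isolate_29,isolate_42),((isolate_71,(isolate_57,isolate_18,isolate_20)),isolate_16)))),isolate_15)).
From isolate_13 up to that node: 3 branches. From isolate_64 up to the same node: 4 branches. Total: 3 + 4 = 7.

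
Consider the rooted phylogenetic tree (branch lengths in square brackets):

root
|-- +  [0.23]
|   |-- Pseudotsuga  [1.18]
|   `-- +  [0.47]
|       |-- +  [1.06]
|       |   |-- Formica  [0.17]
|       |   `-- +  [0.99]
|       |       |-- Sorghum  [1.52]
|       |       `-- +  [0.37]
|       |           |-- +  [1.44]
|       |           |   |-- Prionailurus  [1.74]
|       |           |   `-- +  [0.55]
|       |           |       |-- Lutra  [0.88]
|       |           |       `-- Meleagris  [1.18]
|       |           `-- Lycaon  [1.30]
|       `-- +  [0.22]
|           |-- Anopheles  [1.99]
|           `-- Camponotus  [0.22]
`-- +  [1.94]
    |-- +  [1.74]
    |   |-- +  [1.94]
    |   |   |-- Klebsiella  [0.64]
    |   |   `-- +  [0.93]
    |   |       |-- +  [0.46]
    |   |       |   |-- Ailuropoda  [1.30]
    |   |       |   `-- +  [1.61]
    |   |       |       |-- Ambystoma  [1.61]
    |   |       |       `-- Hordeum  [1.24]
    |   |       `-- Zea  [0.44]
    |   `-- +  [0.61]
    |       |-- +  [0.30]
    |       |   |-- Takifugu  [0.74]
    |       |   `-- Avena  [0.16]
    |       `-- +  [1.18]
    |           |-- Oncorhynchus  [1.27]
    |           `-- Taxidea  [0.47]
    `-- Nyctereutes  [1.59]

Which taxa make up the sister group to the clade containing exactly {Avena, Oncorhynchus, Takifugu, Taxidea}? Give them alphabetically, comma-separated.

The clade containing exactly {Avena, Oncorhynchus, Takifugu, Taxidea} attaches to the tree at the node subtending ((Klebsiella,((Ailuropoda,(Ambystoma,Hordeum)),Zea)),((Takifugu,Avena),(Oncorhynchus,Taxidea))).
The other lineage descending from that same node — the sister group — is (Klebsiella,((Ailuropoda,(Ambystoma,Hordeum)),Zea)); its 5 tips in alphabetical order are the answer.

Ailuropoda, Ambystoma, Hordeum, Klebsiella, Zea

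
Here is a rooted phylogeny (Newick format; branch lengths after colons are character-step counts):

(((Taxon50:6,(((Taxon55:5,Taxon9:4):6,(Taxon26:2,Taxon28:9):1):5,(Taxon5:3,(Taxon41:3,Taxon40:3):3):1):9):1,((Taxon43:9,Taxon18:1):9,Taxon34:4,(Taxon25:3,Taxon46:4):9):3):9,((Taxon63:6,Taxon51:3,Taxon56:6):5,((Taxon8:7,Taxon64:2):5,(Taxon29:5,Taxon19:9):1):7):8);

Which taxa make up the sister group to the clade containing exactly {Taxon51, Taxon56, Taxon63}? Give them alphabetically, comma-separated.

The clade containing exactly {Taxon51, Taxon56, Taxon63} attaches to the tree at the node subtending ((Taxon63,Taxon51,Taxon56),((Taxon8,Taxon64),(Taxon29,Taxon19))).
The other lineage descending from that same node — the sister group — is ((Taxon8,Taxon64),(Taxon29,Taxon19)); its 4 tips in alphabetical order are the answer.

Taxon19, Taxon29, Taxon64, Taxon8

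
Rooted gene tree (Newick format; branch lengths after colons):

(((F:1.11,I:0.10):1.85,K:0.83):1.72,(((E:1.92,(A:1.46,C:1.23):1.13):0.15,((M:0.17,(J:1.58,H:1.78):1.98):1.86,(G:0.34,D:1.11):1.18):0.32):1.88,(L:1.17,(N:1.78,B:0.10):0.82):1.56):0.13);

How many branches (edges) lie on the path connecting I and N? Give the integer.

7

The MRCA of I and N is the root of the tree.
From I up to that node: 3 branches. From N up to the same node: 4 branches. Total: 3 + 4 = 7.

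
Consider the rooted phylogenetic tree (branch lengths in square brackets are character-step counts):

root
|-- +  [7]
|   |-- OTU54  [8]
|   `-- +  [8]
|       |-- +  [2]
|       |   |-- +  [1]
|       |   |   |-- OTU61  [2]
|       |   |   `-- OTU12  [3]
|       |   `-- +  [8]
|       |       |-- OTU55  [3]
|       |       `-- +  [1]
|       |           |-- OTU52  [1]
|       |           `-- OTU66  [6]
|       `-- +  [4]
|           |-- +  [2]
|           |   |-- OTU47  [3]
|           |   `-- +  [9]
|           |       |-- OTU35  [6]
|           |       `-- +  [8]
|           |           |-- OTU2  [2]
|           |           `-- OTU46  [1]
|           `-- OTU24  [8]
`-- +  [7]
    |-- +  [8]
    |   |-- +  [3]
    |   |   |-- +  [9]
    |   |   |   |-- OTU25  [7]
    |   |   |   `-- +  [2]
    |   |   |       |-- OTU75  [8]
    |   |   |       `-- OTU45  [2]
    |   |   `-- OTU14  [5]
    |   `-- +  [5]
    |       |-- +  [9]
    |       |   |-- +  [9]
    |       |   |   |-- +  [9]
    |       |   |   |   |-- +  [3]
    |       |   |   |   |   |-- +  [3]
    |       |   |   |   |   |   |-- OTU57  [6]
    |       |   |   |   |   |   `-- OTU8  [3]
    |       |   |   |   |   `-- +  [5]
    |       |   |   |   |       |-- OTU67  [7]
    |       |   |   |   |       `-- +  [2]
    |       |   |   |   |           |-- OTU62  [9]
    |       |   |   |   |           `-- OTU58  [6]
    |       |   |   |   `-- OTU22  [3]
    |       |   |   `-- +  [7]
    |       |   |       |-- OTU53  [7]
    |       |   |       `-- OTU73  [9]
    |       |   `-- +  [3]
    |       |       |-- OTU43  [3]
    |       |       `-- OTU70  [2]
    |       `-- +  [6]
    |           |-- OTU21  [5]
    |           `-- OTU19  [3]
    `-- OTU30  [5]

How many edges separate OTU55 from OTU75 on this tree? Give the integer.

11

The MRCA of OTU55 and OTU75 is the root of the tree.
From OTU55 up to that node: 5 branches. From OTU75 up to the same node: 6 branches. Total: 5 + 6 = 11.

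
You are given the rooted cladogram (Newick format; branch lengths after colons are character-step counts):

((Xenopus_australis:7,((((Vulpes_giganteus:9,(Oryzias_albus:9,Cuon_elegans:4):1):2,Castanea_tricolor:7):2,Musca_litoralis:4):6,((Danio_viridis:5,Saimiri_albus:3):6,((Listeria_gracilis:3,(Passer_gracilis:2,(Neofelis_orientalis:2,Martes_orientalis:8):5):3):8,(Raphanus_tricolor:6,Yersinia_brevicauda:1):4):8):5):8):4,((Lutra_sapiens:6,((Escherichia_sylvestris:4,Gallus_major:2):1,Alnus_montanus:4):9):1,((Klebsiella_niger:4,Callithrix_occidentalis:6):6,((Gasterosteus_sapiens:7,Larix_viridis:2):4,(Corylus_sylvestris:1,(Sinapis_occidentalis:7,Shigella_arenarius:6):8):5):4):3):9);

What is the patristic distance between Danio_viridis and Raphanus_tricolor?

29

The path runs Danio_viridis → … → MRCA → … → Raphanus_tricolor; the MRCA is the node subtending ((Danio_viridis,Saimiri_albus),((Listeria_gracilis,(Passer_gracilis,(Neofelis_orientalis,Martes_orientalis))),(Raphanus_tricolor,Yersinia_brevicauda))).
Branch lengths along that path: 5 + 6 + 8 + 4 + 6 = 29.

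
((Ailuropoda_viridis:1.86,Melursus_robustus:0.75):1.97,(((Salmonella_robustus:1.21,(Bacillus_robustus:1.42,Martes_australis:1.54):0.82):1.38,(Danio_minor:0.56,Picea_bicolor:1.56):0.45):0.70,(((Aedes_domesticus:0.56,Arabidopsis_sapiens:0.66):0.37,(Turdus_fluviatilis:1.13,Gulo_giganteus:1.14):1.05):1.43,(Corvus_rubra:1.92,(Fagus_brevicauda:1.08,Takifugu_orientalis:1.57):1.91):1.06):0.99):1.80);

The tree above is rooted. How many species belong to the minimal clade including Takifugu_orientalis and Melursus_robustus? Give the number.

14

The MRCA of Takifugu_orientalis and Melursus_robustus is the root, so the clade is the entire tree.
That clade contains 14 terminal taxa: Aedes_domesticus, Ailuropoda_viridis, Arabidopsis_sapiens, Bacillus_robustus, Corvus_rubra, Danio_minor, Fagus_brevicauda, Gulo_giganteus, Martes_australis, Melursus_robustus, Picea_bicolor, Salmonella_robustus, Takifugu_orientalis, Turdus_fluviatilis.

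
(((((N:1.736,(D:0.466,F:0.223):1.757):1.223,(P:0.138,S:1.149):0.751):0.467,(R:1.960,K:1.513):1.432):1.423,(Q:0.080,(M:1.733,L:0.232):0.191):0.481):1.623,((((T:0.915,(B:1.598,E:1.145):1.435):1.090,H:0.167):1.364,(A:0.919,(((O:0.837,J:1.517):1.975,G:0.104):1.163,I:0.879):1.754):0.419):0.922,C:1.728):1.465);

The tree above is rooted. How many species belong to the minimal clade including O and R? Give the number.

20

The MRCA of O and R is the root, so the clade is the entire tree.
That clade contains 20 terminal taxa: A, B, C, D, E, F, G, H, I, J, K, L, M, N, O, P, Q, R, S, T.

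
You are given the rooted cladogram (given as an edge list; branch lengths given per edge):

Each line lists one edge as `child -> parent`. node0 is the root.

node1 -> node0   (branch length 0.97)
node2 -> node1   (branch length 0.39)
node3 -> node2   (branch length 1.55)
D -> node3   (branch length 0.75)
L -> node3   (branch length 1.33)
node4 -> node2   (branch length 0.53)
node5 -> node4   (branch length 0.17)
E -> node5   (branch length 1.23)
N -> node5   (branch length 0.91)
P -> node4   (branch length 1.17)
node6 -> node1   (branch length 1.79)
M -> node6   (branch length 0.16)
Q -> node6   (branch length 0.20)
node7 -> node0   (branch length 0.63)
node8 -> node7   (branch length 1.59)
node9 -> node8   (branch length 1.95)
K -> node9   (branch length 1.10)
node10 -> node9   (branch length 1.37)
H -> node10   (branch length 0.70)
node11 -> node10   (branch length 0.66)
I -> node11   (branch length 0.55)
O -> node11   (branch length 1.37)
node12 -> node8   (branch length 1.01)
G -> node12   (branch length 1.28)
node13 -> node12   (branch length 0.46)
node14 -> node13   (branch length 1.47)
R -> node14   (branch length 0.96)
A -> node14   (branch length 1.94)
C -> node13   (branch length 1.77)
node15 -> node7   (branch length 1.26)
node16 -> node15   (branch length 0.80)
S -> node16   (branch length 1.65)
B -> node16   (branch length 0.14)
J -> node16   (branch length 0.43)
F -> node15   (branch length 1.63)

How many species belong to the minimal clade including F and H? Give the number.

The MRCA of F and H is the node subtending (((K,(H,(I,O))),(G,((R,A),C))),((S,B,J),F)).
That clade contains 12 terminal taxa: A, B, C, F, G, H, I, J, K, O, R, S.

12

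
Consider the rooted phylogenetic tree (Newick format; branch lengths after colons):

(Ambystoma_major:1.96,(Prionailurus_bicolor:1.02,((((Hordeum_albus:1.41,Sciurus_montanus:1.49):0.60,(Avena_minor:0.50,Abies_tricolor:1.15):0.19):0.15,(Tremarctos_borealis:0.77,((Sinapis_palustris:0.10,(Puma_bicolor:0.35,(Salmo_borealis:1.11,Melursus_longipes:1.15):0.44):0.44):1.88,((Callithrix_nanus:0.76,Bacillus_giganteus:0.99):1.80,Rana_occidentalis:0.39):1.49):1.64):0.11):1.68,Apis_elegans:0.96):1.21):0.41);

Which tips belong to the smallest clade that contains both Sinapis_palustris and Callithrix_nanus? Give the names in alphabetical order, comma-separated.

Bacillus_giganteus, Callithrix_nanus, Melursus_longipes, Puma_bicolor, Rana_occidentalis, Salmo_borealis, Sinapis_palustris

Tracing Sinapis_palustris: it sits inside (Sinapis_palustris,(Puma_bicolor,(Salmo_borealis,Melursus_longipes))).
Tracing Callithrix_nanus: it sits inside (Callithrix_nanus,Bacillus_giganteus).
The smallest clade enclosing both is ((Sinapis_palustris,(Puma_bicolor,(Salmo_borealis,Melursus_longipes))),((Callithrix_nanus,Bacillus_giganteus),Rana_occidentalis)); the answer is its 7 terminal taxa in alphabetical order.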